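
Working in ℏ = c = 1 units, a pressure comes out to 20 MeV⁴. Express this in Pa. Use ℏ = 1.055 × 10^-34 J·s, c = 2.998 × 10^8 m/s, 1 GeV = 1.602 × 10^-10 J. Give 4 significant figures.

Pressure is [E]/[L]³ = [E]⁴/(ℏc)³.
1 GeV⁴ → 1/(ℏc)³ × (1 GeV in J)⁴ = 2.082 × 10^37 Pa.
Convert the energy scale: 20 MeV⁴ = 2.00 × 10^-11 GeV⁴.
Result: 2.00 × 10^-11 × 2.082 × 10^37 = 4.163 × 10^26 Pa.

4.163 × 10^26 Pa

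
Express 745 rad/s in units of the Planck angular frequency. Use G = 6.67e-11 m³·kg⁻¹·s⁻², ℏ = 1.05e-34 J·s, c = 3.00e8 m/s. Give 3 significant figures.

4.00e-41

Planck angular frequency: ω_P = √(c⁵/(ℏG)) = 1.86e43 rad/s.
745 / 1.86e43 = 4.00e-41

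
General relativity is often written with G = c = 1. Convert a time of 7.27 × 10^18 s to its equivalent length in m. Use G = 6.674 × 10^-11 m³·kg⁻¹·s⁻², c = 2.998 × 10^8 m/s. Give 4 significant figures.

Time → length via c.
7.27 × 10^18 s × (c) = 2.180 × 10^27 m

2.180 × 10^27 m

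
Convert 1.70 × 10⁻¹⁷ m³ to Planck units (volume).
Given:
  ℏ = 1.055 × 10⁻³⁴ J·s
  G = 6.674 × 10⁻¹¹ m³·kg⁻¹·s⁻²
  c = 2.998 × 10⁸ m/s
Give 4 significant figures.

Planck volume: V_P = (ℏG/c³)^(3/2) = 4.224 × 10⁻¹⁰⁵ m³.
1.70 × 10⁻¹⁷ / 4.224 × 10⁻¹⁰⁵ = 4.025 × 10⁸⁷

4.025 × 10⁸⁷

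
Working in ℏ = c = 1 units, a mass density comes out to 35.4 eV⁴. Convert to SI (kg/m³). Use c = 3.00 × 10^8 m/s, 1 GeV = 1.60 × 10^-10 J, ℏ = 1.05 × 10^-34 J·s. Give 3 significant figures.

Mass density is [E]/(c²[L]³) = [E]⁴/(ℏ³c⁵).
1 GeV⁴ → 1/(ℏ³c⁵) × (1 GeV in J)⁴ = 2.33 × 10^20 kg/m³.
Convert the energy scale: 35.4 eV⁴ = 3.54 × 10^-35 GeV⁴.
Result: 3.54 × 10^-35 × 2.33 × 10^20 = 8.25 × 10^-15 kg/m³.

8.25 × 10^-15 kg/m³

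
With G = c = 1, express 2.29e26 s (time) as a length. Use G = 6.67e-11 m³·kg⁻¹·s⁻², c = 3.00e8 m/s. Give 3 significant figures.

Time → length via c.
2.29e26 s × (c) = 6.87e34 m

6.87e34 m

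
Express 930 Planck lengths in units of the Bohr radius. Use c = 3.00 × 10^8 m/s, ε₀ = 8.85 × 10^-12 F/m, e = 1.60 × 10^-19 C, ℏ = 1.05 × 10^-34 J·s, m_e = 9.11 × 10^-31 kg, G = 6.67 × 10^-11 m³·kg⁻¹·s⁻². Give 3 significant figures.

2.85 × 10^-22

Planck length: ℓ_P = √(ℏG/c³) = 1.61 × 10^-35 m
Bohr radius: a₀ = 4πε₀ℏ²/(m_e e²) = 5.26 × 10^-11 m
930 × 1.61 × 10^-35 / 5.26 × 10^-11 = 2.85 × 10^-22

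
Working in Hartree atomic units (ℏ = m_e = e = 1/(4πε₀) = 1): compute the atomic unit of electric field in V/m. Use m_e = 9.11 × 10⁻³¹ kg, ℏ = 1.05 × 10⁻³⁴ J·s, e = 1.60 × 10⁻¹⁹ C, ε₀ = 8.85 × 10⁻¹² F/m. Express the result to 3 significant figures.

From ℏ = m_e = e = 1/(4πε₀) = 1 the electric field scale is E_au = E_h/(e a₀) = m_e²e⁵/((4πε₀)³ℏ⁴).
E_h = 4.38 × 10⁻¹⁸ J
a₀ = 5.26 × 10⁻¹¹ m
E_h/(e·a₀) = 5.20 × 10¹¹ V/m

5.20 × 10¹¹ V/m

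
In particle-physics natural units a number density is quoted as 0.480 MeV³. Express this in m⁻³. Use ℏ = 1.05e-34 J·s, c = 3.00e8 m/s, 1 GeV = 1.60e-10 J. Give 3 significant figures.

Number density is [L]⁻³ = [E]³/(ℏc)³.
1 GeV³ → 1/(ℏc)³ × (1 GeV in J)³ = 1.31e47 m⁻³.
Convert the energy scale: 0.480 MeV³ = 4.80e-10 GeV³.
Result: 4.80e-10 × 1.31e47 = 6.29e37 m⁻³.

6.29e37 m⁻³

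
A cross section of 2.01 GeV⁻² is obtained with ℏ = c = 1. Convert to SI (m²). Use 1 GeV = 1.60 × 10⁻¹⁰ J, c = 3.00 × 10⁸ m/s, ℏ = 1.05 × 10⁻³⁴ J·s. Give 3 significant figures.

7.79 × 10⁻³² m²

Area is [L]² = [E]⁻²·(ℏc)²; restore (ℏc)².
1 GeV⁻² → (ℏc)² × (1 GeV in J)⁻² = 3.88 × 10⁻³² m².
Result: 2.01 × 3.88 × 10⁻³² = 7.79 × 10⁻³² m².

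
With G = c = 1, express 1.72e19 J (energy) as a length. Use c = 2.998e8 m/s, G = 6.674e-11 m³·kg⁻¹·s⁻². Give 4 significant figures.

1.421e-25 m

Energy → length via G/c⁴.
1.72e19 J × (G/c⁴) = 1.421e-25 m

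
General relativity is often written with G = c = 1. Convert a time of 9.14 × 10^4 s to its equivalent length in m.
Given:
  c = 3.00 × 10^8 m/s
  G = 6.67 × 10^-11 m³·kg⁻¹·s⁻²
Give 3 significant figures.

Time → length via c.
9.14 × 10^4 s × (c) = 2.74 × 10^13 m

2.74 × 10^13 m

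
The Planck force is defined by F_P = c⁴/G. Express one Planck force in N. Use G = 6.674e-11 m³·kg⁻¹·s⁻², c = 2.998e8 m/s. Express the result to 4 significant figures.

1.210e44 N

F_P = c⁴/G
  = 8.078e33 / 6.674e-11
  = 1.210e44 N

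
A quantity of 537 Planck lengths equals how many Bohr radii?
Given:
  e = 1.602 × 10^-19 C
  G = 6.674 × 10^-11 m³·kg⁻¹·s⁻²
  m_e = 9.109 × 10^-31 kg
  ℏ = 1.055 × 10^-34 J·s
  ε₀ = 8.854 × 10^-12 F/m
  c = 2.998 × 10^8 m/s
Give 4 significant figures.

1.639 × 10^-22

Planck length: ℓ_P = √(ℏG/c³) = 1.616 × 10^-35 m
Bohr radius: a₀ = 4πε₀ℏ²/(m_e e²) = 5.297 × 10^-11 m
537 × 1.616 × 10^-35 / 5.297 × 10^-11 = 1.639 × 10^-22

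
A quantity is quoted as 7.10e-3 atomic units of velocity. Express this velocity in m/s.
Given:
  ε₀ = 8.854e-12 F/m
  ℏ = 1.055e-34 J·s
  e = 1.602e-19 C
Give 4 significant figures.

One atomic unit of velocity: v_au = e²/(4πε₀ℏ) = 2.186e6 m/s.
7.10e-3 × 2.186e6 m/s = 1.552e4 m/s

1.552e4 m/s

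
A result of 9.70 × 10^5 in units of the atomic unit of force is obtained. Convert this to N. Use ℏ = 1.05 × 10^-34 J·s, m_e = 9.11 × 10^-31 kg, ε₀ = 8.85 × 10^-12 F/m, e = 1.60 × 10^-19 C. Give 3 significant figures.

One atomic unit of force: F_au = E_h/a₀ = m_e²e⁶/((4πε₀)³ℏ⁴) = 8.33 × 10^-8 N.
9.70 × 10^5 × 8.33 × 10^-8 N = 0.0808 N

0.0808 N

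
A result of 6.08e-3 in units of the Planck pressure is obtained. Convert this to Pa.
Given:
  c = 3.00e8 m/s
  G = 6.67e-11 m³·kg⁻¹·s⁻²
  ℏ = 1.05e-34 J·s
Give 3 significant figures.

2.85e111 Pa

One Planck pressure: p_P = c⁷/(ℏG²) = 4.68e113 Pa.
6.08e-3 × 4.68e113 Pa = 2.85e111 Pa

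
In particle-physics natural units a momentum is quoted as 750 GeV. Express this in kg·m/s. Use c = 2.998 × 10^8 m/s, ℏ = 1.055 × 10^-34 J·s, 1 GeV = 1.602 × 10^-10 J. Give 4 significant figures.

Momentum is [E]/c; divide by c.
1 GeV → 1/c × (1 GeV in J) = 5.344 × 10^-19 kg·m/s.
Result: 750 × 5.344 × 10^-19 = 4.008 × 10^-16 kg·m/s.

4.008 × 10^-16 kg·m/s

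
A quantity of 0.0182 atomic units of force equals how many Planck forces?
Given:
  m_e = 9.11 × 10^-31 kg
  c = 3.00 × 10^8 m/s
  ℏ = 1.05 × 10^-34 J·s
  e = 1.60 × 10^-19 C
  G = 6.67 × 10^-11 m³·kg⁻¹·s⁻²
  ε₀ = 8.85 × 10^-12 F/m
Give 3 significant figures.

atomic unit of force: F_au = E_h/a₀ = m_e²e⁶/((4πε₀)³ℏ⁴) = 8.33 × 10^-8 N
Planck force: F_P = c⁴/G = 1.21 × 10^44 N
0.0182 × 8.33 × 10^-8 / 1.21 × 10^44 = 1.25 × 10^-53

1.25 × 10^-53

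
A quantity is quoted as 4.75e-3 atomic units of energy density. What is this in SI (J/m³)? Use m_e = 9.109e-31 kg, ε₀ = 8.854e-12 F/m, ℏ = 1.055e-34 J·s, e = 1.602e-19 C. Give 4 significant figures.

One atomic unit of energy density: u_au = E_h/a₀³ = m_e⁴e¹⁰/((4πε₀)⁵ℏ⁸) = 2.929e13 J/m³.
4.75e-3 × 2.929e13 J/m³ = 1.391e11 J/m³

1.391e11 J/m³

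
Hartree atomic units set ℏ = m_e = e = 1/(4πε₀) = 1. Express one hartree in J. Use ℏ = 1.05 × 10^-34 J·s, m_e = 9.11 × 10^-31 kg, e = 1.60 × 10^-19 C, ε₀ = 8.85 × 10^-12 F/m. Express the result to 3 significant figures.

4.38 × 10^-18 J

From ℏ = m_e = e = 1/(4πε₀) = 1 the energy scale is E_h = m_e e⁴/(4πε₀ℏ)².
  = 5.97 × 10^-106 / 1.36 × 10^-88
  = 4.38 × 10^-18 J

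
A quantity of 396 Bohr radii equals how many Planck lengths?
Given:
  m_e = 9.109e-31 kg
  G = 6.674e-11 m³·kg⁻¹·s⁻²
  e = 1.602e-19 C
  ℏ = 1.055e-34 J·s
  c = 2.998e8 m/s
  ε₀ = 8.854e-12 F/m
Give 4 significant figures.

1.298e27

Bohr radius: a₀ = 4πε₀ℏ²/(m_e e²) = 5.297e-11 m
Planck length: ℓ_P = √(ℏG/c³) = 1.616e-35 m
396 × 5.297e-11 / 1.616e-35 = 1.298e27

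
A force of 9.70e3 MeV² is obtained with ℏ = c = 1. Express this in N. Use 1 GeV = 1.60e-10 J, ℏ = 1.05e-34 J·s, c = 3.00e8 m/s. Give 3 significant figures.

7.88e3 N

Force is [E]/[L] = [E]²/(ℏc); restore (ℏc)⁻¹.
1 GeV² → 1/(ℏc) × (1 GeV in J)² = 8.13e5 N.
Convert the energy scale: 9.70e3 MeV² = 9.70e-3 GeV².
Result: 9.70e-3 × 8.13e5 = 7.88e3 N.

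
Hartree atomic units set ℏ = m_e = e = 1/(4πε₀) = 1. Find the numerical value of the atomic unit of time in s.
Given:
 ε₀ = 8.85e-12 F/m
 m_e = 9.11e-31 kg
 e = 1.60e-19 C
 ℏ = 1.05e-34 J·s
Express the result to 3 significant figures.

2.40e-17 s

Dimensional analysis gives τ_au = (4πε₀)²ℏ³/(m_e e⁴).
E_h = 4.38e-18 J
ℏ/E_h = 2.40e-17 s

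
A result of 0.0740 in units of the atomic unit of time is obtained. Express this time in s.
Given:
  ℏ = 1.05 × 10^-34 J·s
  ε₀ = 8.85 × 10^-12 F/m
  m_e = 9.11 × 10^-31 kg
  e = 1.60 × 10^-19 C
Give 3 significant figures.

1.77 × 10^-18 s

One atomic unit of time: τ_au = (4πε₀)²ℏ³/(m_e e⁴) = 2.40 × 10^-17 s.
0.0740 × 2.40 × 10^-17 s = 1.77 × 10^-18 s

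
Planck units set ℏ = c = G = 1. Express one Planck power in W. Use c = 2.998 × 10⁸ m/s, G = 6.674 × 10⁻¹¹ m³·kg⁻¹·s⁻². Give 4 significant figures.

3.629 × 10⁵² W

From ℏ = c = G = 1 the power scale is P_P = c⁵/G.
  = 2.422 × 10⁴² / 6.674 × 10⁻¹¹
  = 3.629 × 10⁵² W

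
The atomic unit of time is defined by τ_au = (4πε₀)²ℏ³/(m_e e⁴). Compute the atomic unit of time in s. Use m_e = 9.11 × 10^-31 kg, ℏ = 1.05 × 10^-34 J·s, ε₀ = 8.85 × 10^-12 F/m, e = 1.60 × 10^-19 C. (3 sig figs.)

2.40 × 10^-17 s

τ_au = (4πε₀)²ℏ³/(m_e e⁴)
E_h = 4.38 × 10^-18 J
ℏ/E_h = 2.40 × 10^-17 s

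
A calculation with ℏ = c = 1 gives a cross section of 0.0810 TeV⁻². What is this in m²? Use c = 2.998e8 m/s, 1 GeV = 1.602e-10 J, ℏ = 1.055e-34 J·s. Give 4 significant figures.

Area is [L]² = [E]⁻²·(ℏc)²; restore (ℏc)².
1 GeV⁻² → (ℏc)² × (1 GeV in J)⁻² = 3.898e-32 m².
Convert the energy scale: 0.0810 TeV⁻² = 8.10e-8 GeV⁻².
Result: 8.10e-8 × 3.898e-32 = 3.157e-39 m².

3.157e-39 m²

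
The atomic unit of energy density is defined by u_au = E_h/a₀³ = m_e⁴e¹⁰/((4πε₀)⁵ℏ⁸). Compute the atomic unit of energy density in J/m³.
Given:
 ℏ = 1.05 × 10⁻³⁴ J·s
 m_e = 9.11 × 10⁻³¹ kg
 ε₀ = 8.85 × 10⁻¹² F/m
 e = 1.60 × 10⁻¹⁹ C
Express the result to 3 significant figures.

u_au = E_h/a₀³ = m_e⁴e¹⁰/((4πε₀)⁵ℏ⁸)
E_h = 4.38 × 10⁻¹⁸ J
a₀ = 5.26 × 10⁻¹¹ m
E_h/a₀³ = 3.01 × 10¹³ J/m³

3.01 × 10¹³ J/m³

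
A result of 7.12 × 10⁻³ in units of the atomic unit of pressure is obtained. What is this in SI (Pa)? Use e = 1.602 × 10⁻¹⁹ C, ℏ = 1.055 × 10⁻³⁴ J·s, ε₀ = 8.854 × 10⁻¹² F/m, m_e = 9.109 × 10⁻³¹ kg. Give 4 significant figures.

2.086 × 10¹¹ Pa

One atomic unit of pressure: P_au = E_h/a₀³ = m_e⁴e¹⁰/((4πε₀)⁵ℏ⁸) = 2.929 × 10¹³ Pa.
7.12 × 10⁻³ × 2.929 × 10¹³ Pa = 2.086 × 10¹¹ Pa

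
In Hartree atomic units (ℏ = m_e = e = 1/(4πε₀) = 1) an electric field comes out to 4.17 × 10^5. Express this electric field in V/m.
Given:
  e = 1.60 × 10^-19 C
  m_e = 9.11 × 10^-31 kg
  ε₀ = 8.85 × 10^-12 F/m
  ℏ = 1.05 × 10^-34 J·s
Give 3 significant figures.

One atomic unit of electric field: E_au = E_h/(e a₀) = m_e²e⁵/((4πε₀)³ℏ⁴) = 5.20 × 10^11 V/m.
4.17 × 10^5 × 5.20 × 10^11 V/m = 2.17 × 10^17 V/m

2.17 × 10^17 V/m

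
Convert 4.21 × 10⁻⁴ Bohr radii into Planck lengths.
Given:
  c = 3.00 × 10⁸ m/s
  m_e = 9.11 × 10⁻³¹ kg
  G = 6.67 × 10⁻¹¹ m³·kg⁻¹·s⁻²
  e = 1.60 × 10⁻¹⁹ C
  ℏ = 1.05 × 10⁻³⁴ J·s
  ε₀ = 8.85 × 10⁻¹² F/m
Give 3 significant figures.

Bohr radius: a₀ = 4πε₀ℏ²/(m_e e²) = 5.26 × 10⁻¹¹ m
Planck length: ℓ_P = √(ℏG/c³) = 1.61 × 10⁻³⁵ m
4.21 × 10⁻⁴ × 5.26 × 10⁻¹¹ / 1.61 × 10⁻³⁵ = 1.37 × 10²¹

1.37 × 10²¹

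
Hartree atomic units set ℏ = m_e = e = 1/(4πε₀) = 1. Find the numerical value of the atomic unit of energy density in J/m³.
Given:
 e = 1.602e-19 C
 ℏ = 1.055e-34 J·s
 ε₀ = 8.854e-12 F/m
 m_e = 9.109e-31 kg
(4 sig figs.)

2.929e13 J/m³

The unique combination of the constants set to 1 with dimensions of energy density is u_au = E_h/a₀³ = m_e⁴e¹⁰/((4πε₀)⁵ℏ⁸).
E_h = 4.354e-18 J
a₀ = 5.297e-11 m
E_h/a₀³ = 2.929e13 J/m³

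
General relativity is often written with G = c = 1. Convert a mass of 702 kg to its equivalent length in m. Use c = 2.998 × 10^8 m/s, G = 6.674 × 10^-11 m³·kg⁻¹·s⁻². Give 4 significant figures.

In G = c = 1 units mass has dimensions of length; the conversion factor is G/c².
702 kg × (G/c²) = 5.213 × 10^-25 m

5.213 × 10^-25 m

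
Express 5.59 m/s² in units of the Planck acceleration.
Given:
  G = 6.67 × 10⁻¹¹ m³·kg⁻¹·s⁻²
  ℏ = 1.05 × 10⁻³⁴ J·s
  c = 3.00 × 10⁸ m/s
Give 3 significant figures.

Planck acceleration: a_P = √(c⁷/(ℏG)) = 5.59 × 10⁵¹ m/s².
5.59 / 5.59 × 10⁵¹ = 1.00 × 10⁻⁵¹

1.00 × 10⁻⁵¹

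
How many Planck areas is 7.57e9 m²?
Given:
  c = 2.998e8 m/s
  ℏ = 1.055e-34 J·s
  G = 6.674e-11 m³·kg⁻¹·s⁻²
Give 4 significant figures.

2.897e79

Planck area: A_P = ℏG/c³ = 2.613e-70 m².
7.57e9 / 2.613e-70 = 2.897e79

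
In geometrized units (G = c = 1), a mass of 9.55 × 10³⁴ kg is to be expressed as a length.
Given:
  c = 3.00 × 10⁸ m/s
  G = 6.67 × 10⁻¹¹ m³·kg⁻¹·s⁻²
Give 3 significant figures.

7.08 × 10⁷ m

In G = c = 1 units mass has dimensions of length; the conversion factor is G/c².
9.55 × 10³⁴ kg × (G/c²) = 7.08 × 10⁷ m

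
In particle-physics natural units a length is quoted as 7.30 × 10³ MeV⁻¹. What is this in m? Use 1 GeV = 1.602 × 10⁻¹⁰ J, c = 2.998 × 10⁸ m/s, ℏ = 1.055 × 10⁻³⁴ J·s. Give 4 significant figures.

A length is [E]⁻¹ in ℏ=c=1; restore one factor of ℏc.
1 GeV⁻¹ → ℏc × (1 GeV in J)⁻¹ = 1.974 × 10⁻¹⁶ m.
Convert the energy scale: 7.30 × 10³ MeV⁻¹ = 7.30 × 10⁶ GeV⁻¹.
Result: 7.30 × 10⁶ × 1.974 × 10⁻¹⁶ = 1.441 × 10⁻⁹ m.

1.441 × 10⁻⁹ m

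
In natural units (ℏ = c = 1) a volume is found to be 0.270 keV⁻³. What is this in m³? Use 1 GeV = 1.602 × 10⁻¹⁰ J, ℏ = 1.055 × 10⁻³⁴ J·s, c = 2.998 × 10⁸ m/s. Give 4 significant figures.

2.078 × 10⁻³⁰ m³

Volume is [L]³ = [E]⁻³·(ℏc)³.
1 GeV⁻³ → (ℏc)³ × (1 GeV in J)⁻³ = 7.696 × 10⁻⁴⁸ m³.
Convert the energy scale: 0.270 keV⁻³ = 2.70 × 10¹⁷ GeV⁻³.
Result: 2.70 × 10¹⁷ × 7.696 × 10⁻⁴⁸ = 2.078 × 10⁻³⁰ m³.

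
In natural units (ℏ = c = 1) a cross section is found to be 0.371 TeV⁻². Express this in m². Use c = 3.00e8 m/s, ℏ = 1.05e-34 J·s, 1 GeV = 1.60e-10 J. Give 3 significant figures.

1.44e-38 m²

Area is [L]² = [E]⁻²·(ℏc)²; restore (ℏc)².
1 GeV⁻² → (ℏc)² × (1 GeV in J)⁻² = 3.88e-32 m².
Convert the energy scale: 0.371 TeV⁻² = 3.71e-7 GeV⁻².
Result: 3.71e-7 × 3.88e-32 = 1.44e-38 m².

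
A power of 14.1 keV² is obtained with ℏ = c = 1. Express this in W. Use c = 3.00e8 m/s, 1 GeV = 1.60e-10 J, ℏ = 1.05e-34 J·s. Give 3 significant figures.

3.44e3 W

Power is [E]/[T] = [E]²/ℏ.
1 GeV² → 1/ℏ × (1 GeV in J)² = 2.44e14 W.
Convert the energy scale: 14.1 keV² = 1.41e-11 GeV².
Result: 1.41e-11 × 2.44e14 = 3.44e3 W.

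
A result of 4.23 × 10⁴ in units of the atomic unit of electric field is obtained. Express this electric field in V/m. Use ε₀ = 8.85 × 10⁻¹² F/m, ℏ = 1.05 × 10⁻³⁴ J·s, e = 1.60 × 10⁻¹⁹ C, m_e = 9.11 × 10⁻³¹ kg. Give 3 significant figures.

2.20 × 10¹⁶ V/m

One atomic unit of electric field: E_au = E_h/(e a₀) = m_e²e⁵/((4πε₀)³ℏ⁴) = 5.20 × 10¹¹ V/m.
4.23 × 10⁴ × 5.20 × 10¹¹ V/m = 2.20 × 10¹⁶ V/m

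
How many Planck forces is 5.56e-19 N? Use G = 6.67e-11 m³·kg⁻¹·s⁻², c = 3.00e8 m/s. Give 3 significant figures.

4.58e-63

Planck force: F_P = c⁴/G = 1.21e44 N.
5.56e-19 / 1.21e44 = 4.58e-63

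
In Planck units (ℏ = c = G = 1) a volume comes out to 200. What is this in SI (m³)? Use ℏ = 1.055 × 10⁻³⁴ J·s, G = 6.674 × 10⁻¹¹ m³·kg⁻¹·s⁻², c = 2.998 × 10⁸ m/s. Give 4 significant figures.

8.448 × 10⁻¹⁰³ m³

One Planck volume: V_P = (ℏG/c³)^(3/2) = 4.224 × 10⁻¹⁰⁵ m³.
200 × 4.224 × 10⁻¹⁰⁵ m³ = 8.448 × 10⁻¹⁰³ m³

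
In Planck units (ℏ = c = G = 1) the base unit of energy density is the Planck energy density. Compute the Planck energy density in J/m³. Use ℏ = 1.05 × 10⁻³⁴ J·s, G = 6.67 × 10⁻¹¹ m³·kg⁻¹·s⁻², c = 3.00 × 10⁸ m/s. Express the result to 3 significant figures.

4.68 × 10¹¹³ J/m³

u_P = c⁷/(ℏG²)
  = 2.19 × 10⁵⁹ / 4.67 × 10⁻⁵⁵
  = 4.68 × 10¹¹³ J/m³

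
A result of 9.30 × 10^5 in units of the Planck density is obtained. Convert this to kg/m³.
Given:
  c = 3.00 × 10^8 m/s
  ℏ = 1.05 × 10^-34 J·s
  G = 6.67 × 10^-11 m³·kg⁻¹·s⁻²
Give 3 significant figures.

4.84 × 10^102 kg/m³

One Planck density: ρ_P = c⁵/(ℏG²) = 5.20 × 10^96 kg/m³.
9.30 × 10^5 × 5.20 × 10^96 kg/m³ = 4.84 × 10^102 kg/m³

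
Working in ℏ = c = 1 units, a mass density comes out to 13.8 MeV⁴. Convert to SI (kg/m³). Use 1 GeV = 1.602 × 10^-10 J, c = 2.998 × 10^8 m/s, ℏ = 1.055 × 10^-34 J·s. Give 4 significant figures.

Mass density is [E]/(c²[L]³) = [E]⁴/(ℏ³c⁵).
1 GeV⁴ → 1/(ℏ³c⁵) × (1 GeV in J)⁴ = 2.316 × 10^20 kg/m³.
Convert the energy scale: 13.8 MeV⁴ = 1.38 × 10^-11 GeV⁴.
Result: 1.38 × 10^-11 × 2.316 × 10^20 = 3.196 × 10^9 kg/m³.

3.196 × 10^9 kg/m³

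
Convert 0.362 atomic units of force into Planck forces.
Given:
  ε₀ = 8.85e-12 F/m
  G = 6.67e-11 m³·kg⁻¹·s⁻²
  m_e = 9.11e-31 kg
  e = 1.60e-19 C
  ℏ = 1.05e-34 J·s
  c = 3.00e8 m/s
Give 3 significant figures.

atomic unit of force: F_au = E_h/a₀ = m_e²e⁶/((4πε₀)³ℏ⁴) = 8.33e-8 N
Planck force: F_P = c⁴/G = 1.21e44 N
0.362 × 8.33e-8 / 1.21e44 = 2.48e-52

2.48e-52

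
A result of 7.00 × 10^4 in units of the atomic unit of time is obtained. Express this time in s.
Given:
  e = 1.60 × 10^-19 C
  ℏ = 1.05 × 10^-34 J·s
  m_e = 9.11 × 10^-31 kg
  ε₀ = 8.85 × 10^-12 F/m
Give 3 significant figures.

1.68 × 10^-12 s

One atomic unit of time: τ_au = (4πε₀)²ℏ³/(m_e e⁴) = 2.40 × 10^-17 s.
7.00 × 10^4 × 2.40 × 10^-17 s = 1.68 × 10^-12 s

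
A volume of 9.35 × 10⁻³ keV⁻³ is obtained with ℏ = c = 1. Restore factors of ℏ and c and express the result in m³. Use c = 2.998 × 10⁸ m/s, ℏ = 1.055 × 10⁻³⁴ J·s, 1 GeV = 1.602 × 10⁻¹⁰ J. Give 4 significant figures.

Volume is [L]³ = [E]⁻³·(ℏc)³.
1 GeV⁻³ → (ℏc)³ × (1 GeV in J)⁻³ = 7.696 × 10⁻⁴⁸ m³.
Convert the energy scale: 9.35 × 10⁻³ keV⁻³ = 9.35 × 10¹⁵ GeV⁻³.
Result: 9.35 × 10¹⁵ × 7.696 × 10⁻⁴⁸ = 7.196 × 10⁻³² m³.

7.196 × 10⁻³² m³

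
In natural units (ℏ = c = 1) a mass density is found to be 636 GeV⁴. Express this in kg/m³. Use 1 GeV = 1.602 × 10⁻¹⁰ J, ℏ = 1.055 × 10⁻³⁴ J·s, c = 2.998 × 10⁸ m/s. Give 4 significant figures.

1.473 × 10²³ kg/m³

Mass density is [E]/(c²[L]³) = [E]⁴/(ℏ³c⁵).
1 GeV⁴ → 1/(ℏ³c⁵) × (1 GeV in J)⁴ = 2.316 × 10²⁰ kg/m³.
Result: 636 × 2.316 × 10²⁰ = 1.473 × 10²³ kg/m³.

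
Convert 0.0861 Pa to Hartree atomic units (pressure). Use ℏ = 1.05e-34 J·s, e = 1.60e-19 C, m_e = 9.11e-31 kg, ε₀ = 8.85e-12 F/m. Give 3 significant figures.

atomic unit of pressure: P_au = E_h/a₀³ = m_e⁴e¹⁰/((4πε₀)⁵ℏ⁸) = 3.01e13 Pa.
0.0861 / 3.01e13 = 2.86e-15

2.86e-15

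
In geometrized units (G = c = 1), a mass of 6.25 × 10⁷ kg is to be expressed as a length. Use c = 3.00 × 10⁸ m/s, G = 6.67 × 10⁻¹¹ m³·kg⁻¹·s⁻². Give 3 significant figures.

In G = c = 1 units mass has dimensions of length; the conversion factor is G/c².
6.25 × 10⁷ kg × (G/c²) = 4.63 × 10⁻²⁰ m

4.63 × 10⁻²⁰ m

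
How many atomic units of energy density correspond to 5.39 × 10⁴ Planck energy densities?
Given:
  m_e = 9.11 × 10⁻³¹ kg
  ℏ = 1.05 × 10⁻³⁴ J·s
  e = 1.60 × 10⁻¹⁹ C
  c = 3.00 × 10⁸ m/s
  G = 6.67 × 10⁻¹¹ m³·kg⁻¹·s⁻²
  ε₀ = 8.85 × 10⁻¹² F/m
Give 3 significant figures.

Planck energy density: u_P = c⁷/(ℏG²) = 4.68 × 10¹¹³ J/m³
atomic unit of energy density: u_au = E_h/a₀³ = m_e⁴e¹⁰/((4πε₀)⁵ℏ⁸) = 3.01 × 10¹³ J/m³
5.39 × 10⁴ × 4.68 × 10¹¹³ / 3.01 × 10¹³ = 8.38 × 10¹⁰⁴

8.38 × 10¹⁰⁴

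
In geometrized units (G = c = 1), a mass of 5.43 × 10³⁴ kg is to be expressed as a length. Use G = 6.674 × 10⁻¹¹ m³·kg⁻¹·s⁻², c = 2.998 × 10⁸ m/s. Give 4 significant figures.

In G = c = 1 units mass has dimensions of length; the conversion factor is G/c².
5.43 × 10³⁴ kg × (G/c²) = 4.032 × 10⁷ m

4.032 × 10⁷ m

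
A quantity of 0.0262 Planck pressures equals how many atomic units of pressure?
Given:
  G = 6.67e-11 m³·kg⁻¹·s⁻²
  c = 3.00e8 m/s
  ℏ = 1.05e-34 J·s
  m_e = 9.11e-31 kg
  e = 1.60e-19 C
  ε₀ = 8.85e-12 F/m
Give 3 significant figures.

Planck pressure: p_P = c⁷/(ℏG²) = 4.68e113 Pa
atomic unit of pressure: P_au = E_h/a₀³ = m_e⁴e¹⁰/((4πε₀)⁵ℏ⁸) = 3.01e13 Pa
0.0262 × 4.68e113 / 3.01e13 = 4.07e98

4.07e98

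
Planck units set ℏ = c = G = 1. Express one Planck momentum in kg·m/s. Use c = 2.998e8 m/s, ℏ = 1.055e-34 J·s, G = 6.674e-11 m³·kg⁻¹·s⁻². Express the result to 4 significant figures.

6.527 kg·m/s

From ℏ = c = G = 1 the momentum scale is p_P = √(ℏc³/G).
  = √(42.60)
  = 6.527 kg·m/s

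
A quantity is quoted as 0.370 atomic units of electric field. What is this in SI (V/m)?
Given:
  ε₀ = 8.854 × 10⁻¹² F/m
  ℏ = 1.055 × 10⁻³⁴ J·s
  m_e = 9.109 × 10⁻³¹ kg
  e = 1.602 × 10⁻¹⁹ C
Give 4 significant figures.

1.898 × 10¹¹ V/m

One atomic unit of electric field: E_au = E_h/(e a₀) = m_e²e⁵/((4πε₀)³ℏ⁴) = 5.131 × 10¹¹ V/m.
0.370 × 5.131 × 10¹¹ V/m = 1.898 × 10¹¹ V/m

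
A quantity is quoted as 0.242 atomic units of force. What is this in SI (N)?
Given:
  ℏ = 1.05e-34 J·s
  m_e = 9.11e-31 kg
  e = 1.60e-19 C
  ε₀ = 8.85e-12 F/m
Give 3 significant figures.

One atomic unit of force: F_au = E_h/a₀ = m_e²e⁶/((4πε₀)³ℏ⁴) = 8.33e-8 N.
0.242 × 8.33e-8 N = 2.02e-8 N

2.02e-8 N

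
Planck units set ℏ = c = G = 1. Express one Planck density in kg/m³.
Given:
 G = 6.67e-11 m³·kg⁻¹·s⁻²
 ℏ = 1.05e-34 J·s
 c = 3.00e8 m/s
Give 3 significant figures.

5.20e96 kg/m³

The unique combination of the constants set to 1 with dimensions of density is ρ_P = c⁵/(ℏG²).
  = 2.43e42 / 4.67e-55
  = 5.20e96 kg/m³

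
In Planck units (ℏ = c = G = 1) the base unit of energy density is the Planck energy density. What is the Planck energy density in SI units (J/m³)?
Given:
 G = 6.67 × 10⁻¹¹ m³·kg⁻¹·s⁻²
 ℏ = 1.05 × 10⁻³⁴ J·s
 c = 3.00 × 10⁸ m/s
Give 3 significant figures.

4.68 × 10¹¹³ J/m³

u_P = c⁷/(ℏG²)
  = 2.19 × 10⁵⁹ / 4.67 × 10⁻⁵⁵
  = 4.68 × 10¹¹³ J/m³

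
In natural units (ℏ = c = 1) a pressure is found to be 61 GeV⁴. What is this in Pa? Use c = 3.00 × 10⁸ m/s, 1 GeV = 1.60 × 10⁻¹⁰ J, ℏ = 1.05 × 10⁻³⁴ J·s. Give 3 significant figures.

1.28 × 10³⁹ Pa

Pressure is [E]/[L]³ = [E]⁴/(ℏc)³.
1 GeV⁴ → 1/(ℏc)³ × (1 GeV in J)⁴ = 2.10 × 10³⁷ Pa.
Result: 61 × 2.10 × 10³⁷ = 1.28 × 10³⁹ Pa.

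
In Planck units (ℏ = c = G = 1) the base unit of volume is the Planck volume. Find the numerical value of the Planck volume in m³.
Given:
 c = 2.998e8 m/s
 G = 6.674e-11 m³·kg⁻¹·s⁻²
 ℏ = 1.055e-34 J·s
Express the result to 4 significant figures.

4.224e-105 m³

V_P = (ℏG/c³)^(3/2)
  = √(1.784e-209)
  = 4.224e-105 m³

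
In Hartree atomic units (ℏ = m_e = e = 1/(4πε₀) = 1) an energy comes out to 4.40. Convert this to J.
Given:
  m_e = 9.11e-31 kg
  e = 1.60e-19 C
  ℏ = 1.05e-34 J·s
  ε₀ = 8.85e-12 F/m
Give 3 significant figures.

1.93e-17 J

One hartree: E_h = m_e e⁴/(4πε₀ℏ)² = 4.38e-18 J.
4.40 × 4.38e-18 J = 1.93e-17 J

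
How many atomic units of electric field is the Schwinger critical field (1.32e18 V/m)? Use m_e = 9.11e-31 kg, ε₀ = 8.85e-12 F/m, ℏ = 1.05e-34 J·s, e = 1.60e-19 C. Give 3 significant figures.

2.54e6

atomic unit of electric field: E_au = E_h/(e a₀) = m_e²e⁵/((4πε₀)³ℏ⁴) = 5.20e11 V/m.
1.32e18 / 5.20e11 = 2.54e6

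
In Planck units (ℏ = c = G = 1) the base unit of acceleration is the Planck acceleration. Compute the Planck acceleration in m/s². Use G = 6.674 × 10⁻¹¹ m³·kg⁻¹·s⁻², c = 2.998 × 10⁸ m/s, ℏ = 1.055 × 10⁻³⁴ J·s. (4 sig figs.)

5.560 × 10⁵¹ m/s²

a_P = √(c⁷/(ℏG))
  = √(3.092 × 10¹⁰³)
  = 5.560 × 10⁵¹ m/s²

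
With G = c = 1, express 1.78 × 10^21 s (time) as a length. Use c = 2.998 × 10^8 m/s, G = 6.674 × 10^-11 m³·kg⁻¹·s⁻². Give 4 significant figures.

Time → length via c.
1.78 × 10^21 s × (c) = 5.336 × 10^29 m

5.336 × 10^29 m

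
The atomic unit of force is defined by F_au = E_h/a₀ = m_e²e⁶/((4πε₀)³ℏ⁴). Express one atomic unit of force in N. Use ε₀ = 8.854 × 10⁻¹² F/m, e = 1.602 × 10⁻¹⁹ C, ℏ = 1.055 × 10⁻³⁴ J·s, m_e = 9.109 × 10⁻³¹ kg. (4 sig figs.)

F_au = E_h/a₀ = m_e²e⁶/((4πε₀)³ℏ⁴)
E_h = 4.354 × 10⁻¹⁸ J
a₀ = 5.297 × 10⁻¹¹ m
E_h/a₀ = 8.220 × 10⁻⁸ N

8.220 × 10⁻⁸ N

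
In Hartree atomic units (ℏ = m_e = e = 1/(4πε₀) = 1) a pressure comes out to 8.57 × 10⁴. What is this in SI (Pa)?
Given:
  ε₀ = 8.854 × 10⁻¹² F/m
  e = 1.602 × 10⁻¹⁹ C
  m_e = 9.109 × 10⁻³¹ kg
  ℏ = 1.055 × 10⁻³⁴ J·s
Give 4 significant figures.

2.510 × 10¹⁸ Pa

One atomic unit of pressure: P_au = E_h/a₀³ = m_e⁴e¹⁰/((4πε₀)⁵ℏ⁸) = 2.929 × 10¹³ Pa.
8.57 × 10⁴ × 2.929 × 10¹³ Pa = 2.510 × 10¹⁸ Pa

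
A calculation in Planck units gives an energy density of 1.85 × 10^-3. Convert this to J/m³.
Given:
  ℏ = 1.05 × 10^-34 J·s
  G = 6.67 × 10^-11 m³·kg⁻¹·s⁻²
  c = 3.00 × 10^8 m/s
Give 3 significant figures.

8.66 × 10^110 J/m³

One Planck energy density: u_P = c⁷/(ℏG²) = 4.68 × 10^113 J/m³.
1.85 × 10^-3 × 4.68 × 10^113 J/m³ = 8.66 × 10^110 J/m³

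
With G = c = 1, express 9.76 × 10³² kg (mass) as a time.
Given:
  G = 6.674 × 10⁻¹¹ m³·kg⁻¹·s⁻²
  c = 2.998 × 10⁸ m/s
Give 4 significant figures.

2.417 × 10⁻³ s

Mass → time via G/c³.
9.76 × 10³² kg × (G/c³) = 2.417 × 10⁻³ s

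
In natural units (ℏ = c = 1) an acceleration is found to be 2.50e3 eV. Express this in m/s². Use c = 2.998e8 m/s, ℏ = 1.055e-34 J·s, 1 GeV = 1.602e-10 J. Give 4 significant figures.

Acceleration is [L]/[T]² = c·[E]/ℏ.
1 GeV → c/ℏ × (1 GeV in J) = 4.552e32 m/s².
Convert the energy scale: 2.50e3 eV = 2.50e-6 GeV.
Result: 2.50e-6 × 4.552e32 = 1.138e27 m/s².

1.138e27 m/s²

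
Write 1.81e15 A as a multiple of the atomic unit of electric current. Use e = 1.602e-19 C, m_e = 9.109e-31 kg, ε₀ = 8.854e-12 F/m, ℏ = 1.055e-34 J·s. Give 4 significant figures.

2.737e17

atomic unit of electric current: I_au = e E_h/ℏ = m_e e⁵/((4πε₀)²ℏ³) = 6.612e-3 A.
1.81e15 / 6.612e-3 = 2.737e17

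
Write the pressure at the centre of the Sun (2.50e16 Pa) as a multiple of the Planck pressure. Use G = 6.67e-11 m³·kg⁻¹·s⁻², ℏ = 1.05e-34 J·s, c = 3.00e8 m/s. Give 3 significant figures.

5.34e-98

Planck pressure: p_P = c⁷/(ℏG²) = 4.68e113 Pa.
2.50e16 / 4.68e113 = 5.34e-98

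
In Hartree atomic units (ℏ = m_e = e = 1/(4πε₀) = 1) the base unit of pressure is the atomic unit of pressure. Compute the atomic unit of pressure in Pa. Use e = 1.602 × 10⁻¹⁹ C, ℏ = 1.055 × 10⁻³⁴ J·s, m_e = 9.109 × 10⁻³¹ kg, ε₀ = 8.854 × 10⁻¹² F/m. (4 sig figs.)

2.929 × 10¹³ Pa

P_au = E_h/a₀³ = m_e⁴e¹⁰/((4πε₀)⁵ℏ⁸)
E_h = 4.354 × 10⁻¹⁸ J
a₀ = 5.297 × 10⁻¹¹ m
E_h/a₀³ = 2.929 × 10¹³ Pa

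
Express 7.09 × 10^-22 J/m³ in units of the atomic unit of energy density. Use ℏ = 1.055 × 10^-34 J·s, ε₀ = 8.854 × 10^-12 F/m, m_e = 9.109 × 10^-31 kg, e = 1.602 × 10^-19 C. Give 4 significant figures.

2.420 × 10^-35

atomic unit of energy density: u_au = E_h/a₀³ = m_e⁴e¹⁰/((4πε₀)⁵ℏ⁸) = 2.929 × 10^13 J/m³.
7.09 × 10^-22 / 2.929 × 10^13 = 2.420 × 10^-35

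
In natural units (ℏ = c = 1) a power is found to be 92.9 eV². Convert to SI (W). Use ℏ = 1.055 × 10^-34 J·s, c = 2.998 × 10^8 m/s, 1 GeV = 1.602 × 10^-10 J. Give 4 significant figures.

Power is [E]/[T] = [E]²/ℏ.
1 GeV² → 1/ℏ × (1 GeV in J)² = 2.433 × 10^14 W.
Convert the energy scale: 92.9 eV² = 9.29 × 10^-17 GeV².
Result: 9.29 × 10^-17 × 2.433 × 10^14 = 0.02260 W.

0.02260 W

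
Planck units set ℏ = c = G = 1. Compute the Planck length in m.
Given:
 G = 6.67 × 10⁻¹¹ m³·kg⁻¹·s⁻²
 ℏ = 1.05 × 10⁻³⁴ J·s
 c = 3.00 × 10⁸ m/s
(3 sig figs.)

1.61 × 10⁻³⁵ m

From ℏ = c = G = 1 the length scale is ℓ_P = √(ℏG/c³).
  = √(2.59 × 10⁻⁷⁰)
  = 1.61 × 10⁻³⁵ m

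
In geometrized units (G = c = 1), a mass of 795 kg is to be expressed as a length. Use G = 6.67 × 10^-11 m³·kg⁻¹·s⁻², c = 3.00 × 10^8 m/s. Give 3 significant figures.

In G = c = 1 units mass has dimensions of length; the conversion factor is G/c².
795 kg × (G/c²) = 5.89 × 10^-25 m

5.89 × 10^-25 m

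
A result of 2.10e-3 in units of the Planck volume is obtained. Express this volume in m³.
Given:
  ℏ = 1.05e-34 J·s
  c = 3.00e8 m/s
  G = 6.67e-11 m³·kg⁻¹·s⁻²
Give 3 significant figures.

One Planck volume: V_P = (ℏG/c³)^(3/2) = 4.18e-105 m³.
2.10e-3 × 4.18e-105 m³ = 8.77e-108 m³

8.77e-108 m³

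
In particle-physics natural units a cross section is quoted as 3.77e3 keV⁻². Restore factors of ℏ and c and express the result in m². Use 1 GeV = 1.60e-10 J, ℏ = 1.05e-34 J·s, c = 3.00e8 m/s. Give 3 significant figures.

Area is [L]² = [E]⁻²·(ℏc)²; restore (ℏc)².
1 GeV⁻² → (ℏc)² × (1 GeV in J)⁻² = 3.88e-32 m².
Convert the energy scale: 3.77e3 keV⁻² = 3.77e15 GeV⁻².
Result: 3.77e15 × 3.88e-32 = 1.46e-16 m².

1.46e-16 m²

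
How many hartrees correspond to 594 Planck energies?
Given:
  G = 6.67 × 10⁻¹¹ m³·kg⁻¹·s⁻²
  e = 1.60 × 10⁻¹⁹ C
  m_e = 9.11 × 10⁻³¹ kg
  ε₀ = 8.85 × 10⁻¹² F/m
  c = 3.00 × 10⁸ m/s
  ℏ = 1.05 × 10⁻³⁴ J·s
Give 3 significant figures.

Planck energy: E_P = √(ℏc⁵/G) = 1.96 × 10⁹ J
hartree: E_h = m_e e⁴/(4πε₀ℏ)² = 4.38 × 10⁻¹⁸ J
594 × 1.96 × 10⁹ / 4.38 × 10⁻¹⁸ = 2.65 × 10²⁹

2.65 × 10²⁹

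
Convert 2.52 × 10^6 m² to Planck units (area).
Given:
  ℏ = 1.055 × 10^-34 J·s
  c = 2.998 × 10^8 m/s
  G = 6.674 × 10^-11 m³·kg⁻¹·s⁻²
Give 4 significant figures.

Planck area: A_P = ℏG/c³ = 2.613 × 10^-70 m².
2.52 × 10^6 / 2.613 × 10^-70 = 9.644 × 10^75

9.644 × 10^75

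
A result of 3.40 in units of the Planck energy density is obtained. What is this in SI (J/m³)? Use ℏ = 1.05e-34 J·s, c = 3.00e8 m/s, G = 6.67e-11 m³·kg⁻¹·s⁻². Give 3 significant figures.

1.59e114 J/m³

One Planck energy density: u_P = c⁷/(ℏG²) = 4.68e113 J/m³.
3.40 × 4.68e113 J/m³ = 1.59e114 J/m³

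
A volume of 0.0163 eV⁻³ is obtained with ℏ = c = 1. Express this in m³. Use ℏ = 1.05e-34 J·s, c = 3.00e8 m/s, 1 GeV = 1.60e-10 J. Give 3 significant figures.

Volume is [L]³ = [E]⁻³·(ℏc)³.
1 GeV⁻³ → (ℏc)³ × (1 GeV in J)⁻³ = 7.63e-48 m³.
Convert the energy scale: 0.0163 eV⁻³ = 1.63e25 GeV⁻³.
Result: 1.63e25 × 7.63e-48 = 1.24e-22 m³.

1.24e-22 m³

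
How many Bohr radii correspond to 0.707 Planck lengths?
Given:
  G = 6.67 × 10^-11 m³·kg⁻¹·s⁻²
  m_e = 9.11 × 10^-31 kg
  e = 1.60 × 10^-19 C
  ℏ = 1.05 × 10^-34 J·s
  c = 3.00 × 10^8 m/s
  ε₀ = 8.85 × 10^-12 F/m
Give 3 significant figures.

Planck length: ℓ_P = √(ℏG/c³) = 1.61 × 10^-35 m
Bohr radius: a₀ = 4πε₀ℏ²/(m_e e²) = 5.26 × 10^-11 m
0.707 × 1.61 × 10^-35 / 5.26 × 10^-11 = 2.17 × 10^-25

2.17 × 10^-25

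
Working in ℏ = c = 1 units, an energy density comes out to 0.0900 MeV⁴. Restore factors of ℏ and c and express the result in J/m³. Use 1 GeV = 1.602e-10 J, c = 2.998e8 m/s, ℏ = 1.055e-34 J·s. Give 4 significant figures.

1.873e24 J/m³

[E]/[L]³ = [E]⁴/(ℏc)³; restore (ℏc)⁻³.
1 GeV⁴ → 1/(ℏc)³ × (1 GeV in J)⁴ = 2.082e37 J/m³.
Convert the energy scale: 0.0900 MeV⁴ = 9.00e-14 GeV⁴.
Result: 9.00e-14 × 2.082e37 = 1.873e24 J/m³.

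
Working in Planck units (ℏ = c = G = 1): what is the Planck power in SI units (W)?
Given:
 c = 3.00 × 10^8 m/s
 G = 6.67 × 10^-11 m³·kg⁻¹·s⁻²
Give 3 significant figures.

3.64 × 10^52 W

From ℏ = c = G = 1 the power scale is P_P = c⁵/G.
  = 2.43 × 10^42 / 6.67 × 10^-11
  = 3.64 × 10^52 W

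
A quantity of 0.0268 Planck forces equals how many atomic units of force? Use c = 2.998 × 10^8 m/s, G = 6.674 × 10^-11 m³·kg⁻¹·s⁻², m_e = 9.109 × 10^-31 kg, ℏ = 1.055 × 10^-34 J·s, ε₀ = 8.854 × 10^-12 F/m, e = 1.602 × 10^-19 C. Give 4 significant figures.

Planck force: F_P = c⁴/G = 1.210 × 10^44 N
atomic unit of force: F_au = E_h/a₀ = m_e²e⁶/((4πε₀)³ℏ⁴) = 8.220 × 10^-8 N
0.0268 × 1.210 × 10^44 / 8.220 × 10^-8 = 3.947 × 10^49

3.947 × 10^49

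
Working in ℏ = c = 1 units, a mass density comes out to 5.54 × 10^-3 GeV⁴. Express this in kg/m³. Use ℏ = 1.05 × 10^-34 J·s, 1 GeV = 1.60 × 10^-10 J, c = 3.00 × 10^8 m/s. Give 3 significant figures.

1.29 × 10^18 kg/m³

Mass density is [E]/(c²[L]³) = [E]⁴/(ℏ³c⁵).
1 GeV⁴ → 1/(ℏ³c⁵) × (1 GeV in J)⁴ = 2.33 × 10^20 kg/m³.
Result: 5.54 × 10^-3 × 2.33 × 10^20 = 1.29 × 10^18 kg/m³.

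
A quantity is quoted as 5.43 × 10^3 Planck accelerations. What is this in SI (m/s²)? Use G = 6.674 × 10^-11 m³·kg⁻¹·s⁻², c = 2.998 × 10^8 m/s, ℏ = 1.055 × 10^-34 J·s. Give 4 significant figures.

3.019 × 10^55 m/s²

One Planck acceleration: a_P = √(c⁷/(ℏG)) = 5.560 × 10^51 m/s².
5.43 × 10^3 × 5.560 × 10^51 m/s² = 3.019 × 10^55 m/s²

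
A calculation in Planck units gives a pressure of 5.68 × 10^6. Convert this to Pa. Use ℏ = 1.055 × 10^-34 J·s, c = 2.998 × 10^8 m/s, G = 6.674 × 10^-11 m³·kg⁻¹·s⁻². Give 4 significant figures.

One Planck pressure: p_P = c⁷/(ℏG²) = 4.632 × 10^113 Pa.
5.68 × 10^6 × 4.632 × 10^113 Pa = 2.631 × 10^120 Pa

2.631 × 10^120 Pa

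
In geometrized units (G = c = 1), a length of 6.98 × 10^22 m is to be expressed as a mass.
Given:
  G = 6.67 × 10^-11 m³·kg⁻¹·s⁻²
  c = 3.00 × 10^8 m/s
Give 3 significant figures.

Length → mass via c²/G.
6.98 × 10^22 m × (c²/G) = 9.42 × 10^49 kg

9.42 × 10^49 kg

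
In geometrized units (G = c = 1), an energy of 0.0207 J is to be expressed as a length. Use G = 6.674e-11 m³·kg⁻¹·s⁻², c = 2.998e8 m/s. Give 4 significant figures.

Energy → length via G/c⁴.
0.0207 J × (G/c⁴) = 1.710e-46 m

1.710e-46 m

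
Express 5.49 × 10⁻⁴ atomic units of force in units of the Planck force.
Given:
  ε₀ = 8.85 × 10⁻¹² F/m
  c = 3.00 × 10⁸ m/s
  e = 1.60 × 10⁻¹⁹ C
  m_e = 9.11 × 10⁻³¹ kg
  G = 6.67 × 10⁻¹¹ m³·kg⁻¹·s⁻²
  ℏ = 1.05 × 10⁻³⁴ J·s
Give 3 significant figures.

3.76 × 10⁻⁵⁵

atomic unit of force: F_au = E_h/a₀ = m_e²e⁶/((4πε₀)³ℏ⁴) = 8.33 × 10⁻⁸ N
Planck force: F_P = c⁴/G = 1.21 × 10⁴⁴ N
5.49 × 10⁻⁴ × 8.33 × 10⁻⁸ / 1.21 × 10⁴⁴ = 3.76 × 10⁻⁵⁵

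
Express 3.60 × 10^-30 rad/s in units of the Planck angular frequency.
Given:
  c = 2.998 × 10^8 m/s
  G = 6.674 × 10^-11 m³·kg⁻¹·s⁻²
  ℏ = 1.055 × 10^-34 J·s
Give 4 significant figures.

Planck angular frequency: ω_P = √(c⁵/(ℏG)) = 1.855 × 10^43 rad/s.
3.60 × 10^-30 / 1.855 × 10^43 = 1.941 × 10^-73

1.941 × 10^-73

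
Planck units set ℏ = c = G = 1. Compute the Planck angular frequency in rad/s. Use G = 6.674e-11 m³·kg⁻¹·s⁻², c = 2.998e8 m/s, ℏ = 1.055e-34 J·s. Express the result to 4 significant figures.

1.855e43 rad/s

From ℏ = c = G = 1 the angular frequency scale is ω_P = √(c⁵/(ℏG)).
  = √(3.440e86)
  = 1.855e43 rad/s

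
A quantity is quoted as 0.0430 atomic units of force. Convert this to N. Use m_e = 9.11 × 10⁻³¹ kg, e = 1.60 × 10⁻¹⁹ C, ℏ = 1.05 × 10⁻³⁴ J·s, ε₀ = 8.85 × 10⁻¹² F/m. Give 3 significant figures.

One atomic unit of force: F_au = E_h/a₀ = m_e²e⁶/((4πε₀)³ℏ⁴) = 8.33 × 10⁻⁸ N.
0.0430 × 8.33 × 10⁻⁸ N = 3.58 × 10⁻⁹ N

3.58 × 10⁻⁹ N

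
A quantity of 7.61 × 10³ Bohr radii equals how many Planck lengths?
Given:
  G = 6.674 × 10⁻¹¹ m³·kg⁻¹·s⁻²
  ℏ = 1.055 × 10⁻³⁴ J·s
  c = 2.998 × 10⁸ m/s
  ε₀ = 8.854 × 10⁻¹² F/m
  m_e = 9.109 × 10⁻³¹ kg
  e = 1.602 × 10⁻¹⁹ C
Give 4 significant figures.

Bohr radius: a₀ = 4πε₀ℏ²/(m_e e²) = 5.297 × 10⁻¹¹ m
Planck length: ℓ_P = √(ℏG/c³) = 1.616 × 10⁻³⁵ m
7.61 × 10³ × 5.297 × 10⁻¹¹ / 1.616 × 10⁻³⁵ = 2.494 × 10²⁸

2.494 × 10²⁸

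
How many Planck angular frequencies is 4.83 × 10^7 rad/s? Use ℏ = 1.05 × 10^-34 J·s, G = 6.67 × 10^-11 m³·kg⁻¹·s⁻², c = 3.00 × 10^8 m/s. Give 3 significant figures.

Planck angular frequency: ω_P = √(c⁵/(ℏG)) = 1.86 × 10^43 rad/s.
4.83 × 10^7 / 1.86 × 10^43 = 2.59 × 10^-36

2.59 × 10^-36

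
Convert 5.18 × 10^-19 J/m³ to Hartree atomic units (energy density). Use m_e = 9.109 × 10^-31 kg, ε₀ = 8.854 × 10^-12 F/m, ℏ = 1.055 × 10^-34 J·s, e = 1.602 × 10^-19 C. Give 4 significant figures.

atomic unit of energy density: u_au = E_h/a₀³ = m_e⁴e¹⁰/((4πε₀)⁵ℏ⁸) = 2.929 × 10^13 J/m³.
5.18 × 10^-19 / 2.929 × 10^13 = 1.768 × 10^-32

1.768 × 10^-32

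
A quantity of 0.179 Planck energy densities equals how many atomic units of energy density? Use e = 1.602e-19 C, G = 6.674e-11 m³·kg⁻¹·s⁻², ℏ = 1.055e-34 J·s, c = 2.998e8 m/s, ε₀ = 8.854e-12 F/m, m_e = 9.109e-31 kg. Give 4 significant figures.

2.831e99

Planck energy density: u_P = c⁷/(ℏG²) = 4.632e113 J/m³
atomic unit of energy density: u_au = E_h/a₀³ = m_e⁴e¹⁰/((4πε₀)⁵ℏ⁸) = 2.929e13 J/m³
0.179 × 4.632e113 / 2.929e13 = 2.831e99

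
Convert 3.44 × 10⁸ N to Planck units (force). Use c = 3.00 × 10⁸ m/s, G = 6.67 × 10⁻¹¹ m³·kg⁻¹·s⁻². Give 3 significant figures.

Planck force: F_P = c⁴/G = 1.21 × 10⁴⁴ N.
3.44 × 10⁸ / 1.21 × 10⁴⁴ = 2.83 × 10⁻³⁶

2.83 × 10⁻³⁶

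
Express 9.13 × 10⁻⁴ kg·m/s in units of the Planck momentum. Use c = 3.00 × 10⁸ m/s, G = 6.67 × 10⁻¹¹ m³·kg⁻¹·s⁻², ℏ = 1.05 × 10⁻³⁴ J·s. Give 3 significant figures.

Planck momentum: p_P = √(ℏc³/G) = 6.52 kg·m/s.
9.13 × 10⁻⁴ / 6.52 = 1.40 × 10⁻⁴

1.40 × 10⁻⁴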